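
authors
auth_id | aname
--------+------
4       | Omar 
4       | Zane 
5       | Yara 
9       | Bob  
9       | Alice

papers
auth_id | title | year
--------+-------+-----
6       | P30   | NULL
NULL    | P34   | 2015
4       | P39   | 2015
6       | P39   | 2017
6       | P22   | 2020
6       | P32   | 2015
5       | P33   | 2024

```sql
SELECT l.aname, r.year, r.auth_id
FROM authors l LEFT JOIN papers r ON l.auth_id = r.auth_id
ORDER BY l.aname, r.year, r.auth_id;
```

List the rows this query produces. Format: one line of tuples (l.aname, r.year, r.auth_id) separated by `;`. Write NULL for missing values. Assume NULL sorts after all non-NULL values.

LEFT JOIN keeps every row from `authors`; unmatched rows get NULL for `papers`'s columns.
Matching on l.auth_id = r.auth_id. A NULL in a compared column never satisfies the condition.
- l (auth_id=4) pairs with 1 row(s) of r.
- l (auth_id=4) pairs with 1 row(s) of r.
- l (auth_id=5) pairs with 1 row(s) of r.
- l (auth_id=9) has no partner → padded with NULL.
- l (auth_id=9) has no partner → padded with NULL.
After projecting and ordering:
l.aname | r.year | r.auth_id
Alice | NULL | NULL
Bob | NULL | NULL
Omar | 2015 | 4
Yara | 2024 | 5
Zane | 2015 | 4

(Alice, NULL, NULL); (Bob, NULL, NULL); (Omar, 2015, 4); (Yara, 2024, 5); (Zane, 2015, 4)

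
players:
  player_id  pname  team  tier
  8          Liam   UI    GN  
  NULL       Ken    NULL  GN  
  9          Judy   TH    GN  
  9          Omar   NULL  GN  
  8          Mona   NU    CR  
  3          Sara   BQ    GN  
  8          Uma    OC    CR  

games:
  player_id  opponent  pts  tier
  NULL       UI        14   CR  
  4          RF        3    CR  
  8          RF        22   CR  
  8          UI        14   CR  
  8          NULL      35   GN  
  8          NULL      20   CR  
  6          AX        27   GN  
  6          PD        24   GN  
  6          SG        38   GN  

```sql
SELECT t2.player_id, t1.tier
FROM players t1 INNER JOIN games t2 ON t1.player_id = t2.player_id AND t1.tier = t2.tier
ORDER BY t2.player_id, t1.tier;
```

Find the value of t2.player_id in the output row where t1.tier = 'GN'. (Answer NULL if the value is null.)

8

INNER JOIN keeps only pairs where the ON condition holds.
Matching on t1.player_id = t2.player_id AND t1.tier = t2.tier. A NULL in a compared column never satisfies the condition.
- t1[0] player_id=8, tier=GN → 1 match(es) in t2 → 1 row(s).
- t1[1] player_id=NULL, tier=GN → no match; dropped.
- t1[2] player_id=9, tier=GN → no match; dropped.
- t1[3] player_id=9, tier=GN → no match; dropped.
- t1[4] player_id=8, tier=CR → 3 match(es) in t2 → 3 row(s).
- t1[5] player_id=3, tier=GN → no match; dropped.
- t1[6] player_id=8, tier=CR → 3 match(es) in t2 → 3 row(s).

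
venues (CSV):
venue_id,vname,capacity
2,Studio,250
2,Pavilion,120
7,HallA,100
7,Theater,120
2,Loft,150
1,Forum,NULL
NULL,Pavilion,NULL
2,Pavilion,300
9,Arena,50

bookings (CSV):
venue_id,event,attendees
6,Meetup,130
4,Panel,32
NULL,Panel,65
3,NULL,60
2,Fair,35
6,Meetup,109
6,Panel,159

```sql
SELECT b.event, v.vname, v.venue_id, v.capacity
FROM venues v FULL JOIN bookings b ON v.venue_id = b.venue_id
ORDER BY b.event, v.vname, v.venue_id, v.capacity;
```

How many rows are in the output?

15

FULL OUTER JOIN keeps every row from both sides; unmatched rows get NULL for the other side's columns.
Matching on v.venue_id = b.venue_id. A NULL in a compared column never satisfies the condition.
- v row (venue_id=2): matches 1 b row(s) → 1 output row(s).
- v row (venue_id=2): matches 1 b row(s) → 1 output row(s).
- v row (venue_id=7): no match → kept, b columns NULL.
- v row (venue_id=7): no match → kept, b columns NULL.
- v row (venue_id=2): matches 1 b row(s) → 1 output row(s).
- v row (venue_id=1): no match → kept, b columns NULL.
- v row (venue_id=NULL): no match → kept, b columns NULL.
- v row (venue_id=2): matches 1 b row(s) → 1 output row(s).
- v row (venue_id=9): no match → kept, b columns NULL.
- plus 6 unmatched b row(s), each kept with NULL v columns.
Total: 4 matched + 11 padded = 15 rows.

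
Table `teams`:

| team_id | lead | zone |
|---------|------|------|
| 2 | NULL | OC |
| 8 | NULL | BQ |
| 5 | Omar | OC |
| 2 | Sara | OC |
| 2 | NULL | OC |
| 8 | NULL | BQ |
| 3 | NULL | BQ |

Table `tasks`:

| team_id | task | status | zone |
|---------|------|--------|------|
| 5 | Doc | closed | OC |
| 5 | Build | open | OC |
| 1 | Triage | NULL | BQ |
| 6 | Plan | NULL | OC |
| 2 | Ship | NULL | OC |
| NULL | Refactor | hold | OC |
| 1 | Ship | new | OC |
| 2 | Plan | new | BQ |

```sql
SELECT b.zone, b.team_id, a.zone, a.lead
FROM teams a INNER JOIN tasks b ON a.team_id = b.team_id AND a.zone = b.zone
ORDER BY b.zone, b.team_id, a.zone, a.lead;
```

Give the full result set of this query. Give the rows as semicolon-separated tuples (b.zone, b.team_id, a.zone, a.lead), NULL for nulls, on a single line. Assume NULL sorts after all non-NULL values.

(OC, 2, OC, Sara); (OC, 2, OC, NULL); (OC, 2, OC, NULL); (OC, 5, OC, Omar); (OC, 5, OC, Omar)

INNER JOIN keeps only pairs where the ON condition holds.
Matching on a.team_id = b.team_id AND a.zone = b.zone. A NULL in a compared column never satisfies the condition.
Matched pairs: 5.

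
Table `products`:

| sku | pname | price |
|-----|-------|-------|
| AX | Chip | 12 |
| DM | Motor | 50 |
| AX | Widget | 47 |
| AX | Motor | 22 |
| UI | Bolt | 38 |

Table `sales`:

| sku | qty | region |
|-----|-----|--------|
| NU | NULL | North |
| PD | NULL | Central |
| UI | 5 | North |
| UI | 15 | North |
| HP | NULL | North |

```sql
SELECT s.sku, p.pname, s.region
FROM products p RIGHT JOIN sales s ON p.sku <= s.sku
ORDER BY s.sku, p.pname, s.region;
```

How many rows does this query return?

22

RIGHT JOIN keeps every row from `sales`; unmatched rows get NULL for `products`'s columns.
Matching on p.sku <= s.sku.
- sku=AX: 5 matching s row(s), so 5 row(s) emitted.
- sku=DM: 5 matching s row(s), so 5 row(s) emitted.
- sku=AX: 5 matching s row(s), so 5 row(s) emitted.
- sku=AX: 5 matching s row(s), so 5 row(s) emitted.
- sku=UI: 2 matching s row(s), so 2 row(s) emitted.
- every s row matched at least one p row.
Total: 22 rows.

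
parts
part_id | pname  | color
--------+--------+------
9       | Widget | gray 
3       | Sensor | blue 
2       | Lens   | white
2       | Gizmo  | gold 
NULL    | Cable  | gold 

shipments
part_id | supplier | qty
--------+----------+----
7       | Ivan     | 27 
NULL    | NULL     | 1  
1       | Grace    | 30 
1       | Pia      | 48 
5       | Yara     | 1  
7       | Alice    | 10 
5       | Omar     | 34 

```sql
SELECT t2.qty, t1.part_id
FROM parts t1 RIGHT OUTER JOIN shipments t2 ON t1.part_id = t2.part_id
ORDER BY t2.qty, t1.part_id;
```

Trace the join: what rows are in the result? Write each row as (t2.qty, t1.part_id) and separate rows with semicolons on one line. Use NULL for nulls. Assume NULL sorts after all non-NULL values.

RIGHT JOIN keeps every row from `shipments`; unmatched rows get NULL for `parts`'s columns.
Matching on t1.part_id = t2.part_id. A NULL in a compared column never satisfies the condition.
- t1[0] part_id=9 → no match.
- t1[1] part_id=3 → no match.
- t1[2] part_id=2 → no match.
- t1[3] part_id=2 → no match.
- t1[4] part_id=NULL → no match.
- plus 7 unmatched t2 row(s), each kept with NULL t1 columns.
After projecting and ordering:
t2.qty | t1.part_id
1 | NULL
1 | NULL
10 | NULL
27 | NULL
30 | NULL
34 | NULL
48 | NULL

(1, NULL); (1, NULL); (10, NULL); (27, NULL); (30, NULL); (34, NULL); (48, NULL)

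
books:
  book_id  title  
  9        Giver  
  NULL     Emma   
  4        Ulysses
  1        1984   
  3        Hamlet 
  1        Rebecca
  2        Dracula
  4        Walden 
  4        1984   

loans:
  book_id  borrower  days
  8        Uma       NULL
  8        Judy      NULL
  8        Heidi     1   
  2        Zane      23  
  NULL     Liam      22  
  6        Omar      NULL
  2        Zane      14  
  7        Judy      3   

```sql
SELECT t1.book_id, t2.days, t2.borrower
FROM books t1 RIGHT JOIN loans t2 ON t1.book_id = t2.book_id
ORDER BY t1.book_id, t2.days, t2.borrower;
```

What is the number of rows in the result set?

8

RIGHT JOIN keeps every row from `loans`; unmatched rows get NULL for `books`'s columns.
Matching on t1.book_id = t2.book_id. A NULL in a compared column never satisfies the condition.
- t1 row (book_id=9): no match.
- t1 row (book_id=NULL): no match.
- t1 row (book_id=4): no match.
- t1 row (book_id=1): no match.
- t1 row (book_id=3): no match.
- t1 row (book_id=1): no match.
- t1 row (book_id=2): matches 2 t2 row(s) → 2 output row(s).
- t1 row (book_id=4): no match.
- t1 row (book_id=4): no match.
- 6 row(s) from t2 found no t1 partner → padded with NULL.
Total: 2 matched + 6 padded = 8 rows.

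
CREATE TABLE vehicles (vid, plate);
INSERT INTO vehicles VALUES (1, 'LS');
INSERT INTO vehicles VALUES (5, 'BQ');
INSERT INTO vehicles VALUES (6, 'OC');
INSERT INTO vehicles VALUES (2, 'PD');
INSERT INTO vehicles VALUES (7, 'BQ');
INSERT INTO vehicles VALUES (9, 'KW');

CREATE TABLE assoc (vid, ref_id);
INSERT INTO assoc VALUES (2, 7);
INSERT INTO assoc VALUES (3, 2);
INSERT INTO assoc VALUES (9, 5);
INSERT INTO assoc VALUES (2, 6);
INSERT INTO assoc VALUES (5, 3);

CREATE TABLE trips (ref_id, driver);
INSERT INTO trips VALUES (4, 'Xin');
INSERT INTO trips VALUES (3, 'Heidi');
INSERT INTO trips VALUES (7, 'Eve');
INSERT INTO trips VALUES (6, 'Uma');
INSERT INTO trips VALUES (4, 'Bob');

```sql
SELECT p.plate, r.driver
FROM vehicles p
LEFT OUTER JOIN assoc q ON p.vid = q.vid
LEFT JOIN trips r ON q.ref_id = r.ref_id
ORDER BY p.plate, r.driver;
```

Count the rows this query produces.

Step 1 — p LEFT JOIN q on vid → 7 row(s).
Then LEFT JOIN `trips r` on ref_id: each of those 7 rows is kept; rows whose q.ref_id has no match in r get NULL for r's columns.
Result: 7 row(s).

7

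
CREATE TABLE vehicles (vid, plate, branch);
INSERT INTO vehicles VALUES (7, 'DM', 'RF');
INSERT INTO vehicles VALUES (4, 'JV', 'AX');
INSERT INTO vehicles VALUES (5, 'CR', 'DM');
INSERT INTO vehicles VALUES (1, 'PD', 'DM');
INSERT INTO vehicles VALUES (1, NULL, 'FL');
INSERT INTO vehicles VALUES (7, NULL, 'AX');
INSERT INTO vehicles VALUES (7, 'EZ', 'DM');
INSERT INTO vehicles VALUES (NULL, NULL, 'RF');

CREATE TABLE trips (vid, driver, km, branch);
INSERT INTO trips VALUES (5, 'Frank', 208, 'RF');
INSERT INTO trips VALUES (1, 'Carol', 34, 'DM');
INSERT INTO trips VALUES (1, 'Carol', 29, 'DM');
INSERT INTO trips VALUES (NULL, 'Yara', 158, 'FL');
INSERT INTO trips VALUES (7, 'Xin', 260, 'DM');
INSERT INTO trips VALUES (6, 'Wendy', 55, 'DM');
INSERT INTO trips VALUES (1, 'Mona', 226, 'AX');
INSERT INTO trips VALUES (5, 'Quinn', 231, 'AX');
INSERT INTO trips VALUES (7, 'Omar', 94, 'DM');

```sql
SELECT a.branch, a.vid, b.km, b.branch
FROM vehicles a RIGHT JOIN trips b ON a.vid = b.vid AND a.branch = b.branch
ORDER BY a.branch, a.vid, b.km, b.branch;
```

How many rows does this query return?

RIGHT JOIN keeps every row from `trips`; unmatched rows get NULL for `vehicles`'s columns.
Matching on a.vid = b.vid AND a.branch = b.branch. A NULL in a compared column never satisfies the condition.
Matched pairs: 4; unmatched b rows kept: 5.
Total: 4 matched + 5 padded = 9 rows.

9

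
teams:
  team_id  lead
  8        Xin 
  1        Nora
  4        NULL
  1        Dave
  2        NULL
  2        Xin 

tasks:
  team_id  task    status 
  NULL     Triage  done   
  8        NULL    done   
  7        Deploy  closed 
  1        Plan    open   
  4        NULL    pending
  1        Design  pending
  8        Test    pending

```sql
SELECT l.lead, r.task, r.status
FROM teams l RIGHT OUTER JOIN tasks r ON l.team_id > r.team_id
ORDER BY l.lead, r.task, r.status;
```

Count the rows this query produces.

13

RIGHT JOIN keeps every row from `tasks`; unmatched rows get NULL for `teams`'s columns.
Matching on l.team_id > r.team_id. A NULL in a compared column never satisfies the condition.
- l[0] team_id=8 → 4 match(es) in r → 4 row(s).
- l[1] team_id=1 → no match.
- l[2] team_id=4 → 2 match(es) in r → 2 row(s).
- l[3] team_id=1 → no match.
- l[4] team_id=2 → 2 match(es) in r → 2 row(s).
- l[5] team_id=2 → 2 match(es) in r → 2 row(s).
- 3 r row(s) had no l match → kept, l columns NULL.
Total: 10 matched + 3 padded = 13 rows.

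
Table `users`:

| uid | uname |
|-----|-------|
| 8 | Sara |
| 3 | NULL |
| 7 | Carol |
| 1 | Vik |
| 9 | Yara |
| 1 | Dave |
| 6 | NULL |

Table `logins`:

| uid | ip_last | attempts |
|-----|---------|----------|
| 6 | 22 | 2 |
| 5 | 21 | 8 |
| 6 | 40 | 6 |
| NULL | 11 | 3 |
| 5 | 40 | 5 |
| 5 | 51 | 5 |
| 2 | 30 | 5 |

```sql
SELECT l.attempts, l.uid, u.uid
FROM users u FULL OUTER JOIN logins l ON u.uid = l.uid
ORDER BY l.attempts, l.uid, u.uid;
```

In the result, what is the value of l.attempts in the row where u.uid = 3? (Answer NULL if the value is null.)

FULL OUTER JOIN keeps every row from both sides; unmatched rows get NULL for the other side's columns.
Matching on u.uid = l.uid. A NULL in a compared column never satisfies the condition.
- u[0] uid=8 → no match; kept with NULLs on the l side.
- u[1] uid=3 → no match; kept with NULLs on the l side.
- u[2] uid=7 → no match; kept with NULLs on the l side.
- u[3] uid=1 → no match; kept with NULLs on the l side.
- u[4] uid=9 → no match; kept with NULLs on the l side.
- u[5] uid=1 → no match; kept with NULLs on the l side.
- u[6] uid=6 → 2 match(es) in l → 2 row(s).
- plus 5 unmatched l row(s), each kept with NULL u columns.

NULL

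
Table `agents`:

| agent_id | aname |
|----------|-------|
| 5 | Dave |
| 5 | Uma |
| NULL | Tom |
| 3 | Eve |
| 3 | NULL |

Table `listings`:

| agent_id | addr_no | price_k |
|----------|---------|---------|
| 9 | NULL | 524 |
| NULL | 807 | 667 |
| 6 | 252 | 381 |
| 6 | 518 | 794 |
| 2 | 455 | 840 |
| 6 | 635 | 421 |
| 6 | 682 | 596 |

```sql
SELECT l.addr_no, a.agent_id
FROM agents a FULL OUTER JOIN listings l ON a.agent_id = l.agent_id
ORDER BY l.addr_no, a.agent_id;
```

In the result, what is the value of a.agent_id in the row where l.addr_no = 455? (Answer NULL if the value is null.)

NULL

FULL OUTER JOIN keeps every row from both sides; unmatched rows get NULL for the other side's columns.
Matching on a.agent_id = l.agent_id. A NULL in a compared column never satisfies the condition.
Matched pairs: 0; unmatched a rows kept: 5; unmatched l rows kept: 7.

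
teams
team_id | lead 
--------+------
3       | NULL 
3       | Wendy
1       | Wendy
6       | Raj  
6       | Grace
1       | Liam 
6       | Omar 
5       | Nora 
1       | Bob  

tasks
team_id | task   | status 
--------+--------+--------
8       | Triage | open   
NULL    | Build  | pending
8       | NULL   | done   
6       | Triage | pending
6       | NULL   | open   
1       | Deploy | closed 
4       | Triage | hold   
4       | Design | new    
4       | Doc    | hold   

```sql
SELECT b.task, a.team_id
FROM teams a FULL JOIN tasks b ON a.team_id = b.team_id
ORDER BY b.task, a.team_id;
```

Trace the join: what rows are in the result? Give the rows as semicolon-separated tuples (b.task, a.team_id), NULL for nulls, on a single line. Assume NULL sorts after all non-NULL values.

(Build, NULL); (Deploy, 1); (Deploy, 1); (Deploy, 1); (Design, NULL); (Doc, NULL); (Triage, 6); (Triage, 6); (Triage, 6); (Triage, NULL); (Triage, NULL); (NULL, 3); (NULL, 3); (NULL, 5); (NULL, 6); (NULL, 6); (NULL, 6); (NULL, NULL)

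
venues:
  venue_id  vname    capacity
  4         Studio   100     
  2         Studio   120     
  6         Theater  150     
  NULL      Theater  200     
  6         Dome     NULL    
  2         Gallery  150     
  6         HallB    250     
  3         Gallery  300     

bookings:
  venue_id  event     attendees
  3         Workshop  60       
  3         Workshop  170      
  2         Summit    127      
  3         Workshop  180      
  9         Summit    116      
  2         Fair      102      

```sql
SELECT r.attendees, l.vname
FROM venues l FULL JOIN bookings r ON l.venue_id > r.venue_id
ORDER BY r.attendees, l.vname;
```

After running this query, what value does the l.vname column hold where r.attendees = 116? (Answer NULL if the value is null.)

FULL OUTER JOIN keeps every row from both sides; unmatched rows get NULL for the other side's columns.
Matching on l.venue_id > r.venue_id. A NULL in a compared column never satisfies the condition.
Matched pairs: 22; unmatched l rows kept: 3; unmatched r rows kept: 1.

NULL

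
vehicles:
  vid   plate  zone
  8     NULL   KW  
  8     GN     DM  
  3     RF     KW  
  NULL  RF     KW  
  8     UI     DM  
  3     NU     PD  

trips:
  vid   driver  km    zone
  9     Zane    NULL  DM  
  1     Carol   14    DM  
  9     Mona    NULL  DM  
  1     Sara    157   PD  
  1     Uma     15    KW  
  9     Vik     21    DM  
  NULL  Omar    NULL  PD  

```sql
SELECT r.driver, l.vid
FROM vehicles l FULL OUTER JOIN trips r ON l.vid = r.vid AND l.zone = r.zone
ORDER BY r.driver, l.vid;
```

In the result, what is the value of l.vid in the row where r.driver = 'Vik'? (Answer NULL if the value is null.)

FULL OUTER JOIN keeps every row from both sides; unmatched rows get NULL for the other side's columns.
Matching on l.vid = r.vid AND l.zone = r.zone. A NULL in a compared column never satisfies the condition.
- vid=8, zone=KW: no r row matches, row kept with r columns NULL.
- vid=8, zone=DM: no r row matches, row kept with r columns NULL.
- vid=3, zone=KW: no r row matches, row kept with r columns NULL.
- vid=NULL, zone=KW: no r row matches, row kept with r columns NULL.
- vid=8, zone=DM: no r row matches, row kept with r columns NULL.
- vid=3, zone=PD: no r row matches, row kept with r columns NULL.
- 7 row(s) from r found no l partner → padded with NULL.

NULL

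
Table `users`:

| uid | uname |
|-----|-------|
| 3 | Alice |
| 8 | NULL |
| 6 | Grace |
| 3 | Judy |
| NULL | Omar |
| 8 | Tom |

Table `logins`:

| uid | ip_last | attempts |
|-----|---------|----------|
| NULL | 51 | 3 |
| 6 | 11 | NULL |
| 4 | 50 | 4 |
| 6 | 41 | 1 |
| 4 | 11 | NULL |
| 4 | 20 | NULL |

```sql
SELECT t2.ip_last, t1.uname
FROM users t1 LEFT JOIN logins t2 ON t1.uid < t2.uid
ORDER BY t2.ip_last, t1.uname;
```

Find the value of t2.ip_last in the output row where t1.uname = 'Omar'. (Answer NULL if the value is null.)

NULL

LEFT JOIN keeps every row from `users`; unmatched rows get NULL for `logins`'s columns.
Matching on t1.uid < t2.uid. A NULL in a compared column never satisfies the condition.
- t1 (uid=3) pairs with 5 row(s) of t2.
- t1 (uid=8) has no partner → padded with NULL.
- t1 (uid=6) has no partner → padded with NULL.
- t1 (uid=3) pairs with 5 row(s) of t2.
- t1 (uid=NULL) has no partner → padded with NULL.
- t1 (uid=8) has no partner → padded with NULL.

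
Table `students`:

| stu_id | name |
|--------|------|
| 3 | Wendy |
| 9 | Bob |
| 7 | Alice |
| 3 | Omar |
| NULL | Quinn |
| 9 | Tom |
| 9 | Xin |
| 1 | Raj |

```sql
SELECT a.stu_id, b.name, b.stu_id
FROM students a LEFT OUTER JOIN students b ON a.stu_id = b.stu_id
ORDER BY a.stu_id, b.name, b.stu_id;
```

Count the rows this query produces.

16

LEFT JOIN keeps every row from `students a`; unmatched rows get NULL for `students b`'s columns.
Matching on a.stu_id = b.stu_id. A NULL in a compared column never satisfies the condition.
Matched pairs: 15; unmatched a rows kept: 1.
Total: 15 matched + 1 padded = 16 rows.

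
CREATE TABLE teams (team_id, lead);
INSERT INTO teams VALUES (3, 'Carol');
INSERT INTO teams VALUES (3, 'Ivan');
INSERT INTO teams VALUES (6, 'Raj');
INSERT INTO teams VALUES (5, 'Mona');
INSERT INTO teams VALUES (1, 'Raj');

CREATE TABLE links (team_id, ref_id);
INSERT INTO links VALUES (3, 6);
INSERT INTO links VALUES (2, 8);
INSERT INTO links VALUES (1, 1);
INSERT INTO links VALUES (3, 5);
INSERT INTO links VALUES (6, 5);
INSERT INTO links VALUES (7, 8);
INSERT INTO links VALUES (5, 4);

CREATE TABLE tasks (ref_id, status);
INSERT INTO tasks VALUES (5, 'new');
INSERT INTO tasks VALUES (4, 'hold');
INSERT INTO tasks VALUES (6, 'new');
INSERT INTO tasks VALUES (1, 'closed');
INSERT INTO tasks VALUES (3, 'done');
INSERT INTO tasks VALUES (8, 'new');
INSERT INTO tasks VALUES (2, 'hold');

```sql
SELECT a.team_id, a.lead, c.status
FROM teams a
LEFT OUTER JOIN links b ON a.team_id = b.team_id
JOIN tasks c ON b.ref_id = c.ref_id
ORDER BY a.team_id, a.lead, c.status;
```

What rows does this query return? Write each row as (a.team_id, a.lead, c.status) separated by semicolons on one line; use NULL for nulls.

Step 1 — a LEFT JOIN b on team_id → 7 row(s).
Then INNER JOIN `tasks c` on ref_id: keep only rows whose b.ref_id appears in c.

(1, Raj, closed); (3, Carol, new); (3, Carol, new); (3, Ivan, new); (3, Ivan, new); (5, Mona, hold); (6, Raj, new)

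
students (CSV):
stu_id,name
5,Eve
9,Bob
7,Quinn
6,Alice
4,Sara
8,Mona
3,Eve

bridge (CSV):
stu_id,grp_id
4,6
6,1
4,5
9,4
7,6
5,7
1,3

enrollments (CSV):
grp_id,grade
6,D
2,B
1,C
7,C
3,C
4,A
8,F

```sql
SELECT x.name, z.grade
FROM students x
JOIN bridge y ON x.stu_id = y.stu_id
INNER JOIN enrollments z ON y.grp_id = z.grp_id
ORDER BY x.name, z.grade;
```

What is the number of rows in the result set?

5

Evaluate left to right. First `students x INNER JOIN bridge y` on stu_id: 6 row(s).
Then INNER JOIN `enrollments z` on grp_id: keep only rows whose y.grp_id appears in z.
Result: 5 row(s).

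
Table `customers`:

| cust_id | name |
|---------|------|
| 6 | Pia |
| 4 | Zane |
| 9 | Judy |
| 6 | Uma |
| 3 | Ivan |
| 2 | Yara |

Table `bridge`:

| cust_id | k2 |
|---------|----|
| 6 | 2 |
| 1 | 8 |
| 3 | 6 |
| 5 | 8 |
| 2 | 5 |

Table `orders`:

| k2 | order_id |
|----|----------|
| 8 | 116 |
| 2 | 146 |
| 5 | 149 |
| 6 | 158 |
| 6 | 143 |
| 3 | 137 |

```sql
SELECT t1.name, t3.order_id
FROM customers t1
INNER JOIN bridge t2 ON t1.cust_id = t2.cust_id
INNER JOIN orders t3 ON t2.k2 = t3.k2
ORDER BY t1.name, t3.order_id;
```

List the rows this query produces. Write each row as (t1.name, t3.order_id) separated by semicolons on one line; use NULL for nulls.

Step 1 — t1 INNER JOIN t2 on cust_id → 4 row(s).
Then INNER JOIN `orders t3` on k2: keep only rows whose t2.k2 appears in t3.

(Ivan, 143); (Ivan, 158); (Pia, 146); (Uma, 146); (Yara, 149)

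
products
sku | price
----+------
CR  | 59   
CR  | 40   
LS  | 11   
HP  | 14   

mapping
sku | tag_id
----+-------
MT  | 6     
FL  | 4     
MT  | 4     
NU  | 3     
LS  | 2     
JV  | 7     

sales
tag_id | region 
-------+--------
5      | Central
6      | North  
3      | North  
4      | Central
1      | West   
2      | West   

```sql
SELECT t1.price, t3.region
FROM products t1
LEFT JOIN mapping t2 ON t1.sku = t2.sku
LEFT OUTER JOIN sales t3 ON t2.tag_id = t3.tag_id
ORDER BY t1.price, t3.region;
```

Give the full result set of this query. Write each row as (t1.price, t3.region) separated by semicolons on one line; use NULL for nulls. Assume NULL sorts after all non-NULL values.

Joins associate left-to-right: products LEFT JOIN mapping on sku gives 4 intermediate row(s).
Then LEFT JOIN `sales t3` on tag_id: each of those 4 rows is kept; rows whose t2.tag_id has no match in t3 get NULL for t3's columns.

(11, West); (14, NULL); (40, NULL); (59, NULL)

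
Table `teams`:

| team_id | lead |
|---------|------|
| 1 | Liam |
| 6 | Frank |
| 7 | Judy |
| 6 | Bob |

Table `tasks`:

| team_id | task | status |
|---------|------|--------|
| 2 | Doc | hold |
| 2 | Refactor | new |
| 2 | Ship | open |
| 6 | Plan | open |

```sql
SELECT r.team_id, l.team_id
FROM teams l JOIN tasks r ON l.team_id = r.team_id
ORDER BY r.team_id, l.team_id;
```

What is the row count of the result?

2

INNER JOIN keeps only pairs where the ON condition holds.
Matching on l.team_id = r.team_id.
Matched pairs: 2.
Total: 2 rows.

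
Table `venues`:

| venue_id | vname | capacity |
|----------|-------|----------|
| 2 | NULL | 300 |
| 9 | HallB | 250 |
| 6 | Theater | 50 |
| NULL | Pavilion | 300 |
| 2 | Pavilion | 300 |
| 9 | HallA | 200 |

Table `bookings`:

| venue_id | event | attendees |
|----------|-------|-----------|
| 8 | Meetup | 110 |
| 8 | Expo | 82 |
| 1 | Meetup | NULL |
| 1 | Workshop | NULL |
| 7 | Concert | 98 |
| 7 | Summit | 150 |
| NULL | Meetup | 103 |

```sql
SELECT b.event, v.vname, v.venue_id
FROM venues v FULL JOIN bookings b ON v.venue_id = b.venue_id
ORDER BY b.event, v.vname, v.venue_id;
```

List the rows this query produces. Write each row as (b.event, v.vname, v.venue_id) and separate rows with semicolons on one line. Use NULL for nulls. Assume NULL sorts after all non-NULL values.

FULL OUTER JOIN keeps every row from both sides; unmatched rows get NULL for the other side's columns.
Matching on v.venue_id = b.venue_id. A NULL in a compared column never satisfies the condition.
- v (venue_id=2) has no partner → padded with NULL.
- v (venue_id=9) has no partner → padded with NULL.
- v (venue_id=6) has no partner → padded with NULL.
- v (venue_id=NULL) has no partner → padded with NULL.
- v (venue_id=2) has no partner → padded with NULL.
- v (venue_id=9) has no partner → padded with NULL.
- 7 row(s) from b found no v partner → padded with NULL.

(Concert, NULL, NULL); (Expo, NULL, NULL); (Meetup, NULL, NULL); (Meetup, NULL, NULL); (Meetup, NULL, NULL); (Summit, NULL, NULL); (Workshop, NULL, NULL); (NULL, HallA, 9); (NULL, HallB, 9); (NULL, Pavilion, 2); (NULL, Pavilion, NULL); (NULL, Theater, 6); (NULL, NULL, 2)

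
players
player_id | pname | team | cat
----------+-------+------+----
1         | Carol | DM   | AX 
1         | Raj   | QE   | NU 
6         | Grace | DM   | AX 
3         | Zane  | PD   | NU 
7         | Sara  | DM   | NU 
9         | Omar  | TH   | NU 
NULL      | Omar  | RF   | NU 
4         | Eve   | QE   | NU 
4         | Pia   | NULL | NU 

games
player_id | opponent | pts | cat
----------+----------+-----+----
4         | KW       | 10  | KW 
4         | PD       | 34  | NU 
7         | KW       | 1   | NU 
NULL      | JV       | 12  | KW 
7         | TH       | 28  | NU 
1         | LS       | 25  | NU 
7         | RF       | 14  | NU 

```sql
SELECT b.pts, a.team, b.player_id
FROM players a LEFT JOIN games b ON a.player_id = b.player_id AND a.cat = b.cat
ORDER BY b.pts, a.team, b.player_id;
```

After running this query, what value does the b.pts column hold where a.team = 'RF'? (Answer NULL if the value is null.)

NULL

LEFT JOIN keeps every row from `players`; unmatched rows get NULL for `games`'s columns.
Matching on a.player_id = b.player_id AND a.cat = b.cat. A NULL in a compared column never satisfies the condition.
- a row (player_id=1, cat=AX): no match → kept, b columns NULL.
- a row (player_id=1, cat=NU): matches 1 b row(s) → 1 output row(s).
- a row (player_id=6, cat=AX): no match → kept, b columns NULL.
- a row (player_id=3, cat=NU): no match → kept, b columns NULL.
- a row (player_id=7, cat=NU): matches 3 b row(s) → 3 output row(s).
- a row (player_id=9, cat=NU): no match → kept, b columns NULL.
- a row (player_id=NULL, cat=NU): no match → kept, b columns NULL.
- a row (player_id=4, cat=NU): matches 1 b row(s) → 1 output row(s).
- a row (player_id=4, cat=NU): matches 1 b row(s) → 1 output row(s).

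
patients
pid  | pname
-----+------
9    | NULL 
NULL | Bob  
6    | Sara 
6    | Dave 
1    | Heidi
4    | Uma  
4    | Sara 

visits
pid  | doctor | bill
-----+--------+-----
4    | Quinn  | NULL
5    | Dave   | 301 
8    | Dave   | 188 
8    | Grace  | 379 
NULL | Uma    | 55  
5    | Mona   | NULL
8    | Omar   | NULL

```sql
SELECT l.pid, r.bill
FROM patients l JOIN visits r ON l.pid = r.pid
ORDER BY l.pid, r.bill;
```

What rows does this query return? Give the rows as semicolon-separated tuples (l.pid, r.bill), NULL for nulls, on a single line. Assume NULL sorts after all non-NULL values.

(4, NULL); (4, NULL)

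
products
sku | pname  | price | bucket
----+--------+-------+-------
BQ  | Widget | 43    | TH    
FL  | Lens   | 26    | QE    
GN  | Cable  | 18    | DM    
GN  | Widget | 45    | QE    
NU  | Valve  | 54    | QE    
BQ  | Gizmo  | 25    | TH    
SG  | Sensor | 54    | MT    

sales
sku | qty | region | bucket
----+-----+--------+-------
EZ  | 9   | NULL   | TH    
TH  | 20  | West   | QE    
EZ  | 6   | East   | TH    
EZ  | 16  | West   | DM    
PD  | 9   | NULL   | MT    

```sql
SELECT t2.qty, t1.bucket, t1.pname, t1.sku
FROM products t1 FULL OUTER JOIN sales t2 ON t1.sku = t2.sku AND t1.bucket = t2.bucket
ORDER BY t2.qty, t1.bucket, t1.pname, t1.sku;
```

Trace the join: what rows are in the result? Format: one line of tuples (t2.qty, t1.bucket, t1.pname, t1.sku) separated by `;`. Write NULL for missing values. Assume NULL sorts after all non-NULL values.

FULL OUTER JOIN keeps every row from both sides; unmatched rows get NULL for the other side's columns.
Matching on t1.sku = t2.sku AND t1.bucket = t2.bucket.
- t1 row (sku=BQ, bucket=TH): no match → kept, t2 columns NULL.
- t1 row (sku=FL, bucket=QE): no match → kept, t2 columns NULL.
- t1 row (sku=GN, bucket=DM): no match → kept, t2 columns NULL.
- t1 row (sku=GN, bucket=QE): no match → kept, t2 columns NULL.
- t1 row (sku=NU, bucket=QE): no match → kept, t2 columns NULL.
- t1 row (sku=BQ, bucket=TH): no match → kept, t2 columns NULL.
- t1 row (sku=SG, bucket=MT): no match → kept, t2 columns NULL.
- 5 t2 row(s) had no t1 match → kept, t1 columns NULL.

(6, NULL, NULL, NULL); (9, NULL, NULL, NULL); (9, NULL, NULL, NULL); (16, NULL, NULL, NULL); (20, NULL, NULL, NULL); (NULL, DM, Cable, GN); (NULL, MT, Sensor, SG); (NULL, QE, Lens, FL); (NULL, QE, Valve, NU); (NULL, QE, Widget, GN); (NULL, TH, Gizmo, BQ); (NULL, TH, Widget, BQ)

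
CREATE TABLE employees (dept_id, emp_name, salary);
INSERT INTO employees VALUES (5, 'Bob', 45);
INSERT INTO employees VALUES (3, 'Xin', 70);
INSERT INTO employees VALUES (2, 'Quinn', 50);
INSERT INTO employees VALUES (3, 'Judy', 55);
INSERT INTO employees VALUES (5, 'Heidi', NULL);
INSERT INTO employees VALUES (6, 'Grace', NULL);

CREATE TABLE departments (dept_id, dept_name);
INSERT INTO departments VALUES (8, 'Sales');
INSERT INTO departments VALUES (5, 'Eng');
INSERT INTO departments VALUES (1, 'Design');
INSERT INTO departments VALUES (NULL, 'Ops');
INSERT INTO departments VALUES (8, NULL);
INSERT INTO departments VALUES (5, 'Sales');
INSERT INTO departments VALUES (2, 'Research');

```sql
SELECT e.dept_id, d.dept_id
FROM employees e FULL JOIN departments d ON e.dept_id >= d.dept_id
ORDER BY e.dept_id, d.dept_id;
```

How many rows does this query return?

FULL OUTER JOIN keeps every row from both sides; unmatched rows get NULL for the other side's columns.
Matching on e.dept_id >= d.dept_id. A NULL in a compared column never satisfies the condition.
- e row (dept_id=5): matches 4 d row(s) → 4 output row(s).
- e row (dept_id=3): matches 2 d row(s) → 2 output row(s).
- e row (dept_id=2): matches 2 d row(s) → 2 output row(s).
- e row (dept_id=3): matches 2 d row(s) → 2 output row(s).
- e row (dept_id=5): matches 4 d row(s) → 4 output row(s).
- e row (dept_id=6): matches 4 d row(s) → 4 output row(s).
- plus 3 unmatched d row(s), each kept with NULL e columns.
Total: 18 matched + 3 padded = 21 rows.

21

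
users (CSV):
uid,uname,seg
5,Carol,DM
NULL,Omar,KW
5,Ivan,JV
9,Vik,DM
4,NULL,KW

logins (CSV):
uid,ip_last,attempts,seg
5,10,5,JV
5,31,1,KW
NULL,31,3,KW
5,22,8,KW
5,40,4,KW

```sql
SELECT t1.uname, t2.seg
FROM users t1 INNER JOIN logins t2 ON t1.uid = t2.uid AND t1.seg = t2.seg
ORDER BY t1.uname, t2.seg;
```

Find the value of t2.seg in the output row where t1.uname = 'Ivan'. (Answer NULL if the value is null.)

JV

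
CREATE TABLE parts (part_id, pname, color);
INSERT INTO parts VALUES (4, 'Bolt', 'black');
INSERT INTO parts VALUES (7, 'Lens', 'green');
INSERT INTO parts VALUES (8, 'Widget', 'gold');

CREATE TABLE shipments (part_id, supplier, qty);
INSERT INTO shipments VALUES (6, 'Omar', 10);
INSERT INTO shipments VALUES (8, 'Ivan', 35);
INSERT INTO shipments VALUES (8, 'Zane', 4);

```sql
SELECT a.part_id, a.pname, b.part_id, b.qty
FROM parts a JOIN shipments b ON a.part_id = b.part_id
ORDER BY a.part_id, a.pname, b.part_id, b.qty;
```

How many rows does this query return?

2

INNER JOIN keeps only pairs where the ON condition holds.
Matching on a.part_id = b.part_id.
- a (part_id=4) has no partner → excluded.
- a (part_id=7) has no partner → excluded.
- a (part_id=8) pairs with 2 row(s) of b.
Total: 2 rows.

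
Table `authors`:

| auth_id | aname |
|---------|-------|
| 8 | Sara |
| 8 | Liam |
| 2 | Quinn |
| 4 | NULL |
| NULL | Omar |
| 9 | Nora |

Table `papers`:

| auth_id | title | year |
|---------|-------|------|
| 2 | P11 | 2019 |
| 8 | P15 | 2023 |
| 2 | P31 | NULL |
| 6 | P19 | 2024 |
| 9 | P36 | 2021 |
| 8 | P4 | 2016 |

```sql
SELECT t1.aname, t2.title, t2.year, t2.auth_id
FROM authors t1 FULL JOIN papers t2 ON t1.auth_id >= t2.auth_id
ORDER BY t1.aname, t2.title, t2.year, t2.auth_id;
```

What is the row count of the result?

FULL OUTER JOIN keeps every row from both sides; unmatched rows get NULL for the other side's columns.
Matching on t1.auth_id >= t2.auth_id. A NULL in a compared column never satisfies the condition.
- t1 row (auth_id=8): matches 5 t2 row(s) → 5 output row(s).
- t1 row (auth_id=8): matches 5 t2 row(s) → 5 output row(s).
- t1 row (auth_id=2): matches 2 t2 row(s) → 2 output row(s).
- t1 row (auth_id=4): matches 2 t2 row(s) → 2 output row(s).
- t1 row (auth_id=NULL): no match → kept, t2 columns NULL.
- t1 row (auth_id=9): matches 6 t2 row(s) → 6 output row(s).
Total: 20 matched + 1 padded = 21 rows.

21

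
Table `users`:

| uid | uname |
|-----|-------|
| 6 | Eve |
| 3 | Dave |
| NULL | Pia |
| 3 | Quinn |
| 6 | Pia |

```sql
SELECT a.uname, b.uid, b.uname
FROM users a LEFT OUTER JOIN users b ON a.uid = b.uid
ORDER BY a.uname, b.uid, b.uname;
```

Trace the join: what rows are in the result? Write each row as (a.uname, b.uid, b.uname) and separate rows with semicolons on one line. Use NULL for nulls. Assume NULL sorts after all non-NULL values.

(Dave, 3, Dave); (Dave, 3, Quinn); (Eve, 6, Eve); (Eve, 6, Pia); (Pia, 6, Eve); (Pia, 6, Pia); (Pia, NULL, NULL); (Quinn, 3, Dave); (Quinn, 3, Quinn)

LEFT JOIN keeps every row from `users a`; unmatched rows get NULL for `users b`'s columns.
Matching on a.uid = b.uid. A NULL in a compared column never satisfies the condition.
- a[0] uid=6 → 2 match(es) in b → 2 row(s).
- a[1] uid=3 → 2 match(es) in b → 2 row(s).
- a[2] uid=NULL → no match; kept with NULLs on the b side.
- a[3] uid=3 → 2 match(es) in b → 2 row(s).
- a[4] uid=6 → 2 match(es) in b → 2 row(s).
After projecting and ordering:
a.uname | b.uid | b.uname
Dave | 3 | Dave
Dave | 3 | Quinn
Eve | 6 | Eve
Eve | 6 | Pia
Pia | 6 | Eve
Pia | 6 | Pia
Pia | NULL | NULL
Quinn | 3 | Dave
Quinn | 3 | Quinn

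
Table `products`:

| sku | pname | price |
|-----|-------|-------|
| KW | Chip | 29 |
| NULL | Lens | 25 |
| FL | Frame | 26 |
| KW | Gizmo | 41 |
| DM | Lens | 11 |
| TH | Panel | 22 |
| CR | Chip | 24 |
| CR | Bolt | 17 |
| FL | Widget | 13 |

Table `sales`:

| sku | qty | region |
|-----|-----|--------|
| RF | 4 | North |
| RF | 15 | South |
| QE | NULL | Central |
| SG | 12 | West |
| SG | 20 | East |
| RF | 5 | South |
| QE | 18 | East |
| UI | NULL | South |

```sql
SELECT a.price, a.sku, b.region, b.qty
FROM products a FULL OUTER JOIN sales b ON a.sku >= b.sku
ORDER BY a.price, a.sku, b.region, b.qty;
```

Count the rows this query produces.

16

FULL OUTER JOIN keeps every row from both sides; unmatched rows get NULL for the other side's columns.
Matching on a.sku >= b.sku. A NULL in a compared column never satisfies the condition.
Matched pairs: 7; unmatched a rows kept: 8; unmatched b rows kept: 1.
Total: 7 matched + 9 padded = 16 rows.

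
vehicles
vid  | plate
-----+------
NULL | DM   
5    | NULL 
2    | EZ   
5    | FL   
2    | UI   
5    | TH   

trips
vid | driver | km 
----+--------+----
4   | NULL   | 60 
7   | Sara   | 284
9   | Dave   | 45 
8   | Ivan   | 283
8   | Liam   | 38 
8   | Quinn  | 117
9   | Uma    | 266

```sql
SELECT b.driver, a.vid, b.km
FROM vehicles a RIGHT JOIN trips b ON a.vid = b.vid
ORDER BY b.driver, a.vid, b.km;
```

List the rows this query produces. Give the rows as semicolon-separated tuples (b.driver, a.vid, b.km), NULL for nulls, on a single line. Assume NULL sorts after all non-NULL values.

(Dave, NULL, 45); (Ivan, NULL, 283); (Liam, NULL, 38); (Quinn, NULL, 117); (Sara, NULL, 284); (Uma, NULL, 266); (NULL, NULL, 60)

RIGHT JOIN keeps every row from `trips`; unmatched rows get NULL for `vehicles`'s columns.
Matching on a.vid = b.vid. A NULL in a compared column never satisfies the condition.
- a row (vid=NULL): no match.
- a row (vid=5): no match.
- a row (vid=2): no match.
- a row (vid=5): no match.
- a row (vid=2): no match.
- a row (vid=5): no match.
- 7 b row(s) had no a match → kept, a columns NULL.
After projecting and ordering:
b.driver | a.vid | b.km
Dave | NULL | 45
Ivan | NULL | 283
Liam | NULL | 38
Quinn | NULL | 117
Sara | NULL | 284
Uma | NULL | 266
NULL | NULL | 60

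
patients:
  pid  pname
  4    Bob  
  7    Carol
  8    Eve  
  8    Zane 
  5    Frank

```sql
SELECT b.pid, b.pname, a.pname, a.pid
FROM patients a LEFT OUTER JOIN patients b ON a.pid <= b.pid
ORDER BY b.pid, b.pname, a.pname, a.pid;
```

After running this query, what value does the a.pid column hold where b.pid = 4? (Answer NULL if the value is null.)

LEFT JOIN keeps every row from `patients a`; unmatched rows get NULL for `patients b`'s columns.
Matching on a.pid <= b.pid.
- pid=4: 5 matching b row(s), so 5 row(s) emitted.
- pid=7: 3 matching b row(s), so 3 row(s) emitted.
- pid=8: 2 matching b row(s), so 2 row(s) emitted.
- pid=8: 2 matching b row(s), so 2 row(s) emitted.
- pid=5: 4 matching b row(s), so 4 row(s) emitted.

4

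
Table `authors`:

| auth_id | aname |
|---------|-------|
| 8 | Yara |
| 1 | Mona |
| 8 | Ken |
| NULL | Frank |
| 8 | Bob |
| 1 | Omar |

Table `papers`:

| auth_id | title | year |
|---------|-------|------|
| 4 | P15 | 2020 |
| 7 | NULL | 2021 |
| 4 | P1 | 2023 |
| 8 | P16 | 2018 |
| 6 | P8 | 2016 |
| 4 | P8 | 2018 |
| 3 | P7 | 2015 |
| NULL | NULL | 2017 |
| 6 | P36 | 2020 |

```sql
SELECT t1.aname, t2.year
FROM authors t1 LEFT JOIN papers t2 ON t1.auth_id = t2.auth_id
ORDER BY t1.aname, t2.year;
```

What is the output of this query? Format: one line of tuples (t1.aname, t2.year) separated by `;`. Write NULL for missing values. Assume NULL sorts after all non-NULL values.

LEFT JOIN keeps every row from `authors`; unmatched rows get NULL for `papers`'s columns.
Matching on t1.auth_id = t2.auth_id. A NULL in a compared column never satisfies the condition.
- auth_id=8: 1 matching t2 row(s), so 1 row(s) emitted.
- auth_id=1: no t2 row matches, row kept with t2 columns NULL.
- auth_id=8: 1 matching t2 row(s), so 1 row(s) emitted.
- auth_id=NULL: no t2 row matches, row kept with t2 columns NULL.
- auth_id=8: 1 matching t2 row(s), so 1 row(s) emitted.
- auth_id=1: no t2 row matches, row kept with t2 columns NULL.
After projecting and ordering:
t1.aname | t2.year
Bob | 2018
Frank | NULL
Ken | 2018
Mona | NULL
Omar | NULL
Yara | 2018

(Bob, 2018); (Frank, NULL); (Ken, 2018); (Mona, NULL); (Omar, NULL); (Yara, 2018)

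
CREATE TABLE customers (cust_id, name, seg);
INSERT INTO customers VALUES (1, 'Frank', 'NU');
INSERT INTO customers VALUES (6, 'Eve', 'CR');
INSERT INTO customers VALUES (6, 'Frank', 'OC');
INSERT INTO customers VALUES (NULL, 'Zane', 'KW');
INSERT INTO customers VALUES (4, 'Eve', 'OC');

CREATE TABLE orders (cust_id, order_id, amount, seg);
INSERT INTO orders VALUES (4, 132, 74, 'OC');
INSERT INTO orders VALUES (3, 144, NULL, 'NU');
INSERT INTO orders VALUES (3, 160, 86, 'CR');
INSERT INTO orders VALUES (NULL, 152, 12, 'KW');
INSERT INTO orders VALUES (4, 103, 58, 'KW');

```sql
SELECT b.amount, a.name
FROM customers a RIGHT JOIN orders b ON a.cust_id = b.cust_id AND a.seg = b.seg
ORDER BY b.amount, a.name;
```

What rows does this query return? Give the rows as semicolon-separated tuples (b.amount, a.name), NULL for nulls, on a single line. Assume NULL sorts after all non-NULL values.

(12, NULL); (58, NULL); (74, Eve); (86, NULL); (NULL, NULL)

RIGHT JOIN keeps every row from `orders`; unmatched rows get NULL for `customers`'s columns.
Matching on a.cust_id = b.cust_id AND a.seg = b.seg. A NULL in a compared column never satisfies the condition.
- a[0] cust_id=1, seg=NU → no match.
- a[1] cust_id=6, seg=CR → no match.
- a[2] cust_id=6, seg=OC → no match.
- a[3] cust_id=NULL, seg=KW → no match.
- a[4] cust_id=4, seg=OC → 1 match(es) in b → 1 row(s).
- 4 row(s) from b found no a partner → padded with NULL.
After projecting and ordering:
b.amount | a.name
12 | NULL
58 | NULL
74 | Eve
86 | NULL
NULL | NULL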